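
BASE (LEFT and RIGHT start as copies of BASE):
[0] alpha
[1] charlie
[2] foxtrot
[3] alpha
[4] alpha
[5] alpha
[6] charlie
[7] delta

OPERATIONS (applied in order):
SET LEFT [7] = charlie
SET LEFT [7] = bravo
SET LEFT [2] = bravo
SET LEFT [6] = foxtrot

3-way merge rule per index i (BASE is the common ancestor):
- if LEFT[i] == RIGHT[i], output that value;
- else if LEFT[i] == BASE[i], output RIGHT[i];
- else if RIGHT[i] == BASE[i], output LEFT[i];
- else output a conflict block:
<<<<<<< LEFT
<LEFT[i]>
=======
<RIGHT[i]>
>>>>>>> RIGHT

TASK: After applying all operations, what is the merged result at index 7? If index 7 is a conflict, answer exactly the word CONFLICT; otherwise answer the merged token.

Answer: bravo

Derivation:
Final LEFT:  [alpha, charlie, bravo, alpha, alpha, alpha, foxtrot, bravo]
Final RIGHT: [alpha, charlie, foxtrot, alpha, alpha, alpha, charlie, delta]
i=0: L=alpha R=alpha -> agree -> alpha
i=1: L=charlie R=charlie -> agree -> charlie
i=2: L=bravo, R=foxtrot=BASE -> take LEFT -> bravo
i=3: L=alpha R=alpha -> agree -> alpha
i=4: L=alpha R=alpha -> agree -> alpha
i=5: L=alpha R=alpha -> agree -> alpha
i=6: L=foxtrot, R=charlie=BASE -> take LEFT -> foxtrot
i=7: L=bravo, R=delta=BASE -> take LEFT -> bravo
Index 7 -> bravo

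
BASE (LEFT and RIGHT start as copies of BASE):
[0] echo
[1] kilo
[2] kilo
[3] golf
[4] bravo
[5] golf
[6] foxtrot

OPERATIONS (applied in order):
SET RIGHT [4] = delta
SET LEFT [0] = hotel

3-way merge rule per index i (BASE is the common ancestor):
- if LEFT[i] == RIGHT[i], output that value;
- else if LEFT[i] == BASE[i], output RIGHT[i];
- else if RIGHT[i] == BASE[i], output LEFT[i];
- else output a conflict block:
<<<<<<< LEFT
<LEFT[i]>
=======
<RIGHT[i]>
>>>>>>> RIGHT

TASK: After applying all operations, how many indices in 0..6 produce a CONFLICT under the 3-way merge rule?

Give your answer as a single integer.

Answer: 0

Derivation:
Final LEFT:  [hotel, kilo, kilo, golf, bravo, golf, foxtrot]
Final RIGHT: [echo, kilo, kilo, golf, delta, golf, foxtrot]
i=0: L=hotel, R=echo=BASE -> take LEFT -> hotel
i=1: L=kilo R=kilo -> agree -> kilo
i=2: L=kilo R=kilo -> agree -> kilo
i=3: L=golf R=golf -> agree -> golf
i=4: L=bravo=BASE, R=delta -> take RIGHT -> delta
i=5: L=golf R=golf -> agree -> golf
i=6: L=foxtrot R=foxtrot -> agree -> foxtrot
Conflict count: 0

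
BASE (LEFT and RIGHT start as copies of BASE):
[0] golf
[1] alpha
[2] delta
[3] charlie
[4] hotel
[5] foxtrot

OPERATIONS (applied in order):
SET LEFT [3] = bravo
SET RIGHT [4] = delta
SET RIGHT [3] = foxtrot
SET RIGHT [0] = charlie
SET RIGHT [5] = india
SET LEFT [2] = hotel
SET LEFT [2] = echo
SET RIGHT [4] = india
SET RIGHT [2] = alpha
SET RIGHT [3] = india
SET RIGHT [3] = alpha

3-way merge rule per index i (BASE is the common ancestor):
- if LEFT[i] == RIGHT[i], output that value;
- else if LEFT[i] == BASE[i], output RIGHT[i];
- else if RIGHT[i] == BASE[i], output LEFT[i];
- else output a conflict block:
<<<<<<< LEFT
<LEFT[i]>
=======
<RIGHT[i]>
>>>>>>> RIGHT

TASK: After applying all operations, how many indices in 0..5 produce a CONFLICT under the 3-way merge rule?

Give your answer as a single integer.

Final LEFT:  [golf, alpha, echo, bravo, hotel, foxtrot]
Final RIGHT: [charlie, alpha, alpha, alpha, india, india]
i=0: L=golf=BASE, R=charlie -> take RIGHT -> charlie
i=1: L=alpha R=alpha -> agree -> alpha
i=2: BASE=delta L=echo R=alpha all differ -> CONFLICT
i=3: BASE=charlie L=bravo R=alpha all differ -> CONFLICT
i=4: L=hotel=BASE, R=india -> take RIGHT -> india
i=5: L=foxtrot=BASE, R=india -> take RIGHT -> india
Conflict count: 2

Answer: 2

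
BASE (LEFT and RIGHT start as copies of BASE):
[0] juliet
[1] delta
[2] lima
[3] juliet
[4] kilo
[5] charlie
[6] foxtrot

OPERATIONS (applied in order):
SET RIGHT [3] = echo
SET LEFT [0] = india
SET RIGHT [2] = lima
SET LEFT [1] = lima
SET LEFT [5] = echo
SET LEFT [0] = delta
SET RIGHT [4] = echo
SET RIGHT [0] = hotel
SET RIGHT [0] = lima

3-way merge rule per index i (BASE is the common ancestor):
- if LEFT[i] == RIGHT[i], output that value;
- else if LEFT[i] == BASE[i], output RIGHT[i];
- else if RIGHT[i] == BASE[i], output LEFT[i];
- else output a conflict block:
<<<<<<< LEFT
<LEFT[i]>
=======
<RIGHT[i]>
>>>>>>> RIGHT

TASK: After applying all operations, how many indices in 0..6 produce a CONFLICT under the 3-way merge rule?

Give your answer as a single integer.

Answer: 1

Derivation:
Final LEFT:  [delta, lima, lima, juliet, kilo, echo, foxtrot]
Final RIGHT: [lima, delta, lima, echo, echo, charlie, foxtrot]
i=0: BASE=juliet L=delta R=lima all differ -> CONFLICT
i=1: L=lima, R=delta=BASE -> take LEFT -> lima
i=2: L=lima R=lima -> agree -> lima
i=3: L=juliet=BASE, R=echo -> take RIGHT -> echo
i=4: L=kilo=BASE, R=echo -> take RIGHT -> echo
i=5: L=echo, R=charlie=BASE -> take LEFT -> echo
i=6: L=foxtrot R=foxtrot -> agree -> foxtrot
Conflict count: 1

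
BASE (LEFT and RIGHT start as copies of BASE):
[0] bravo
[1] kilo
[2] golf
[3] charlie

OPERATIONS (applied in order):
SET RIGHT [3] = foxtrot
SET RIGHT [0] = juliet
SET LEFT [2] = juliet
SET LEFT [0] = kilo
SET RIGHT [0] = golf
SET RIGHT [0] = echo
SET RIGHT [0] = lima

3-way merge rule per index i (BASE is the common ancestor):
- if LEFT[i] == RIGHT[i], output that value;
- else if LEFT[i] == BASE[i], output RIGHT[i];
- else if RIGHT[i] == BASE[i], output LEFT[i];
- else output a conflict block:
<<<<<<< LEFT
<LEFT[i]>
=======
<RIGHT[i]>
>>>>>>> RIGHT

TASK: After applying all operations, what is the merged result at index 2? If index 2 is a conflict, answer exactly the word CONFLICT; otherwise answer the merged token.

Answer: juliet

Derivation:
Final LEFT:  [kilo, kilo, juliet, charlie]
Final RIGHT: [lima, kilo, golf, foxtrot]
i=0: BASE=bravo L=kilo R=lima all differ -> CONFLICT
i=1: L=kilo R=kilo -> agree -> kilo
i=2: L=juliet, R=golf=BASE -> take LEFT -> juliet
i=3: L=charlie=BASE, R=foxtrot -> take RIGHT -> foxtrot
Index 2 -> juliet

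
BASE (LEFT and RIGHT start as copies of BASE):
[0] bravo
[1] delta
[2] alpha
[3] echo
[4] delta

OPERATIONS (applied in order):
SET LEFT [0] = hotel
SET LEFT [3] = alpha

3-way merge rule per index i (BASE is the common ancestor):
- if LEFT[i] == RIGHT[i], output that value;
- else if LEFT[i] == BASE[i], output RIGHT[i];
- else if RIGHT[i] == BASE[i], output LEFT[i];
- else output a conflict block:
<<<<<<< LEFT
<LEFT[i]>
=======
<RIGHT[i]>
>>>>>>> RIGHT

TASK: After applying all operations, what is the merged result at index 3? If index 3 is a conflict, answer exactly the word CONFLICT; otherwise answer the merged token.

Final LEFT:  [hotel, delta, alpha, alpha, delta]
Final RIGHT: [bravo, delta, alpha, echo, delta]
i=0: L=hotel, R=bravo=BASE -> take LEFT -> hotel
i=1: L=delta R=delta -> agree -> delta
i=2: L=alpha R=alpha -> agree -> alpha
i=3: L=alpha, R=echo=BASE -> take LEFT -> alpha
i=4: L=delta R=delta -> agree -> delta
Index 3 -> alpha

Answer: alpha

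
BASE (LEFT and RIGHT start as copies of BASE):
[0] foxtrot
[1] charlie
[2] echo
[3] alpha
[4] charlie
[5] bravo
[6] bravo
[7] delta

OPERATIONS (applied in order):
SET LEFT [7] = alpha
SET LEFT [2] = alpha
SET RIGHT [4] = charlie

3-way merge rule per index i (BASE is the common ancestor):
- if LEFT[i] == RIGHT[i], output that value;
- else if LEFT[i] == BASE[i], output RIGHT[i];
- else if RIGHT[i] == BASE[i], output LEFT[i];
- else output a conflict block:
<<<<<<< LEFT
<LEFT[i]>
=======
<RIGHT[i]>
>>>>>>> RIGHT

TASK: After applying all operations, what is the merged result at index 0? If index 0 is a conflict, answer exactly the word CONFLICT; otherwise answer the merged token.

Answer: foxtrot

Derivation:
Final LEFT:  [foxtrot, charlie, alpha, alpha, charlie, bravo, bravo, alpha]
Final RIGHT: [foxtrot, charlie, echo, alpha, charlie, bravo, bravo, delta]
i=0: L=foxtrot R=foxtrot -> agree -> foxtrot
i=1: L=charlie R=charlie -> agree -> charlie
i=2: L=alpha, R=echo=BASE -> take LEFT -> alpha
i=3: L=alpha R=alpha -> agree -> alpha
i=4: L=charlie R=charlie -> agree -> charlie
i=5: L=bravo R=bravo -> agree -> bravo
i=6: L=bravo R=bravo -> agree -> bravo
i=7: L=alpha, R=delta=BASE -> take LEFT -> alpha
Index 0 -> foxtrot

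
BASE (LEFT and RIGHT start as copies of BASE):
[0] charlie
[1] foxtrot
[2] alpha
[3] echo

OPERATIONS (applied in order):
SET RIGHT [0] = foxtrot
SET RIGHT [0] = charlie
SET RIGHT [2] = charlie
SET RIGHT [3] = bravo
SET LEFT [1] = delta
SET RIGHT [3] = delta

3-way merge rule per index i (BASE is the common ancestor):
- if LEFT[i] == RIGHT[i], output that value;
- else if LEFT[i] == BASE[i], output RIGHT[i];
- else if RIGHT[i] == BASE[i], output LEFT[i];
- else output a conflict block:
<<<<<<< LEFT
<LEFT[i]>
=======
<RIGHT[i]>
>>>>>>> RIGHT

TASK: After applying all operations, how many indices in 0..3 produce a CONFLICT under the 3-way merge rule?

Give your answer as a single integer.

Final LEFT:  [charlie, delta, alpha, echo]
Final RIGHT: [charlie, foxtrot, charlie, delta]
i=0: L=charlie R=charlie -> agree -> charlie
i=1: L=delta, R=foxtrot=BASE -> take LEFT -> delta
i=2: L=alpha=BASE, R=charlie -> take RIGHT -> charlie
i=3: L=echo=BASE, R=delta -> take RIGHT -> delta
Conflict count: 0

Answer: 0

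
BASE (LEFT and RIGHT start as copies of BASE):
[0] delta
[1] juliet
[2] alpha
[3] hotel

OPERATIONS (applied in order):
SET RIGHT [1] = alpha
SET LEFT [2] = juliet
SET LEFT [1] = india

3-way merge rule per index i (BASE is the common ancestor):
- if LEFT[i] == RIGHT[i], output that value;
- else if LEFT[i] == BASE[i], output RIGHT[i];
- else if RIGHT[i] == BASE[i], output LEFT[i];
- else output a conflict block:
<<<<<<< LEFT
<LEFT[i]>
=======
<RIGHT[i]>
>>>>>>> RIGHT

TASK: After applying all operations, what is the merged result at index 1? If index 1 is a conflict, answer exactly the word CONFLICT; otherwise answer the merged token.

Answer: CONFLICT

Derivation:
Final LEFT:  [delta, india, juliet, hotel]
Final RIGHT: [delta, alpha, alpha, hotel]
i=0: L=delta R=delta -> agree -> delta
i=1: BASE=juliet L=india R=alpha all differ -> CONFLICT
i=2: L=juliet, R=alpha=BASE -> take LEFT -> juliet
i=3: L=hotel R=hotel -> agree -> hotel
Index 1 -> CONFLICT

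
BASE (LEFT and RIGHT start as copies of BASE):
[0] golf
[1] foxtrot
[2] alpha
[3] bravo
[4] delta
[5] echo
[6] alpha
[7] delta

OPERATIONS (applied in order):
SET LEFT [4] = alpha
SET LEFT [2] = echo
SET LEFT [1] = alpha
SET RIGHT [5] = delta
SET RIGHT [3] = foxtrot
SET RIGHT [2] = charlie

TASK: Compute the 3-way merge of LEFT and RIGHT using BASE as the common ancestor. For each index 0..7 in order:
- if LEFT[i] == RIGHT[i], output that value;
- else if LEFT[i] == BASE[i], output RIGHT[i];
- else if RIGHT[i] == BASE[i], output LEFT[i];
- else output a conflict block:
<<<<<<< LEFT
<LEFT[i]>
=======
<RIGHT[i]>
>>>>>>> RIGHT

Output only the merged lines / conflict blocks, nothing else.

Final LEFT:  [golf, alpha, echo, bravo, alpha, echo, alpha, delta]
Final RIGHT: [golf, foxtrot, charlie, foxtrot, delta, delta, alpha, delta]
i=0: L=golf R=golf -> agree -> golf
i=1: L=alpha, R=foxtrot=BASE -> take LEFT -> alpha
i=2: BASE=alpha L=echo R=charlie all differ -> CONFLICT
i=3: L=bravo=BASE, R=foxtrot -> take RIGHT -> foxtrot
i=4: L=alpha, R=delta=BASE -> take LEFT -> alpha
i=5: L=echo=BASE, R=delta -> take RIGHT -> delta
i=6: L=alpha R=alpha -> agree -> alpha
i=7: L=delta R=delta -> agree -> delta

Answer: golf
alpha
<<<<<<< LEFT
echo
=======
charlie
>>>>>>> RIGHT
foxtrot
alpha
delta
alpha
delta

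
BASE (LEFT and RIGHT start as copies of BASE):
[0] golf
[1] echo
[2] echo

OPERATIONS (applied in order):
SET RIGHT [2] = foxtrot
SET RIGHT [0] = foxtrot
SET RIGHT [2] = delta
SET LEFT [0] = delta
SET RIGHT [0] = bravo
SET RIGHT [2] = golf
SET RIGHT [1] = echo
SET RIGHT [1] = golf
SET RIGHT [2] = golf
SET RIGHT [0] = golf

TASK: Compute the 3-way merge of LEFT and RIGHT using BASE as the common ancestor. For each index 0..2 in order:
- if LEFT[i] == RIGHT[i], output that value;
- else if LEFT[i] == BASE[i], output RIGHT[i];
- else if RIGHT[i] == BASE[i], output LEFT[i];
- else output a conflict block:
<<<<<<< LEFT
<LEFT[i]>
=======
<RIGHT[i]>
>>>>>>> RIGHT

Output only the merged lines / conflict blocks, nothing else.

Answer: delta
golf
golf

Derivation:
Final LEFT:  [delta, echo, echo]
Final RIGHT: [golf, golf, golf]
i=0: L=delta, R=golf=BASE -> take LEFT -> delta
i=1: L=echo=BASE, R=golf -> take RIGHT -> golf
i=2: L=echo=BASE, R=golf -> take RIGHT -> golf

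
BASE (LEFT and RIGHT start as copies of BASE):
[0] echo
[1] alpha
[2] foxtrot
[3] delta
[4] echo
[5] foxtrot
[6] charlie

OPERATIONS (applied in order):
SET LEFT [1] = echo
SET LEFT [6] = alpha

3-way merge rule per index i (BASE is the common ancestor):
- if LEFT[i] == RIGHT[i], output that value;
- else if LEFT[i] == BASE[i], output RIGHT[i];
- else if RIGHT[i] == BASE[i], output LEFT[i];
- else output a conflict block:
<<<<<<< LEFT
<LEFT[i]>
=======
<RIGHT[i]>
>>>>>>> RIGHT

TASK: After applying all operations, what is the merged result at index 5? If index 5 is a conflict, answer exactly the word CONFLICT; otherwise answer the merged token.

Final LEFT:  [echo, echo, foxtrot, delta, echo, foxtrot, alpha]
Final RIGHT: [echo, alpha, foxtrot, delta, echo, foxtrot, charlie]
i=0: L=echo R=echo -> agree -> echo
i=1: L=echo, R=alpha=BASE -> take LEFT -> echo
i=2: L=foxtrot R=foxtrot -> agree -> foxtrot
i=3: L=delta R=delta -> agree -> delta
i=4: L=echo R=echo -> agree -> echo
i=5: L=foxtrot R=foxtrot -> agree -> foxtrot
i=6: L=alpha, R=charlie=BASE -> take LEFT -> alpha
Index 5 -> foxtrot

Answer: foxtrot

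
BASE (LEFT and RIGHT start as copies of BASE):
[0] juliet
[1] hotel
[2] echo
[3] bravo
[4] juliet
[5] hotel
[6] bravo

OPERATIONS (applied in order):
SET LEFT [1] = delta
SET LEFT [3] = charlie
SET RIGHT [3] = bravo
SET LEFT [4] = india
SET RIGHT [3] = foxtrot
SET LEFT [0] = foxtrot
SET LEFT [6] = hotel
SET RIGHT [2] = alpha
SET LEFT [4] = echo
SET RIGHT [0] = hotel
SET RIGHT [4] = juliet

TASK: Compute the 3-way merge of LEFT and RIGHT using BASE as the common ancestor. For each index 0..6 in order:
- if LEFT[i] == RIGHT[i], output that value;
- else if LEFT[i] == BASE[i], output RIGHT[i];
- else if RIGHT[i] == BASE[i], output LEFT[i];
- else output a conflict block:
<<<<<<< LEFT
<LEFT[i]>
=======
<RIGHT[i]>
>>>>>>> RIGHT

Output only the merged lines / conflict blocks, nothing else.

Final LEFT:  [foxtrot, delta, echo, charlie, echo, hotel, hotel]
Final RIGHT: [hotel, hotel, alpha, foxtrot, juliet, hotel, bravo]
i=0: BASE=juliet L=foxtrot R=hotel all differ -> CONFLICT
i=1: L=delta, R=hotel=BASE -> take LEFT -> delta
i=2: L=echo=BASE, R=alpha -> take RIGHT -> alpha
i=3: BASE=bravo L=charlie R=foxtrot all differ -> CONFLICT
i=4: L=echo, R=juliet=BASE -> take LEFT -> echo
i=5: L=hotel R=hotel -> agree -> hotel
i=6: L=hotel, R=bravo=BASE -> take LEFT -> hotel

Answer: <<<<<<< LEFT
foxtrot
=======
hotel
>>>>>>> RIGHT
delta
alpha
<<<<<<< LEFT
charlie
=======
foxtrot
>>>>>>> RIGHT
echo
hotel
hotel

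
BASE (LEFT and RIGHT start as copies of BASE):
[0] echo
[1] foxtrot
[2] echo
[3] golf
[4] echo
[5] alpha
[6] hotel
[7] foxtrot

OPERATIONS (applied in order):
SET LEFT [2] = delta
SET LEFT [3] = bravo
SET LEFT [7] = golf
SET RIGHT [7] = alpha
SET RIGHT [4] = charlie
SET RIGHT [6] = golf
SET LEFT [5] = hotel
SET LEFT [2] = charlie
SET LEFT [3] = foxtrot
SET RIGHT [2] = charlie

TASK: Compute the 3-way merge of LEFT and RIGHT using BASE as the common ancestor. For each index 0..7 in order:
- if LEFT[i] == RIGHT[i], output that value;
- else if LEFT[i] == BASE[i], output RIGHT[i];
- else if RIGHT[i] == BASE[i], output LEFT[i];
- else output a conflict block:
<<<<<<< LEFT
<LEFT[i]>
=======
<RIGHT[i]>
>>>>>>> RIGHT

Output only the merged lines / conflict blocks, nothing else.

Answer: echo
foxtrot
charlie
foxtrot
charlie
hotel
golf
<<<<<<< LEFT
golf
=======
alpha
>>>>>>> RIGHT

Derivation:
Final LEFT:  [echo, foxtrot, charlie, foxtrot, echo, hotel, hotel, golf]
Final RIGHT: [echo, foxtrot, charlie, golf, charlie, alpha, golf, alpha]
i=0: L=echo R=echo -> agree -> echo
i=1: L=foxtrot R=foxtrot -> agree -> foxtrot
i=2: L=charlie R=charlie -> agree -> charlie
i=3: L=foxtrot, R=golf=BASE -> take LEFT -> foxtrot
i=4: L=echo=BASE, R=charlie -> take RIGHT -> charlie
i=5: L=hotel, R=alpha=BASE -> take LEFT -> hotel
i=6: L=hotel=BASE, R=golf -> take RIGHT -> golf
i=7: BASE=foxtrot L=golf R=alpha all differ -> CONFLICT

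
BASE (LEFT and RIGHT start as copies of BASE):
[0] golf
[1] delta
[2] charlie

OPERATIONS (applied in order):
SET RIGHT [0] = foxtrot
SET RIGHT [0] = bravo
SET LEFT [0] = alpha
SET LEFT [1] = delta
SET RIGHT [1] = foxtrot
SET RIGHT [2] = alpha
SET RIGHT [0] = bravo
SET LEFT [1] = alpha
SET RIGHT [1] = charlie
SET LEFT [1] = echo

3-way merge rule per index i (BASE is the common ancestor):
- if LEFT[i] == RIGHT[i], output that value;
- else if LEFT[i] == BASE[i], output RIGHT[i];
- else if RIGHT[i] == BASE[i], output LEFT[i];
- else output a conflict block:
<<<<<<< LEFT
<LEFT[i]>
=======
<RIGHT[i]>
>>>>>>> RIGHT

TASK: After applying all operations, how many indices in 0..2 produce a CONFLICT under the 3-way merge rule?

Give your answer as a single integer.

Final LEFT:  [alpha, echo, charlie]
Final RIGHT: [bravo, charlie, alpha]
i=0: BASE=golf L=alpha R=bravo all differ -> CONFLICT
i=1: BASE=delta L=echo R=charlie all differ -> CONFLICT
i=2: L=charlie=BASE, R=alpha -> take RIGHT -> alpha
Conflict count: 2

Answer: 2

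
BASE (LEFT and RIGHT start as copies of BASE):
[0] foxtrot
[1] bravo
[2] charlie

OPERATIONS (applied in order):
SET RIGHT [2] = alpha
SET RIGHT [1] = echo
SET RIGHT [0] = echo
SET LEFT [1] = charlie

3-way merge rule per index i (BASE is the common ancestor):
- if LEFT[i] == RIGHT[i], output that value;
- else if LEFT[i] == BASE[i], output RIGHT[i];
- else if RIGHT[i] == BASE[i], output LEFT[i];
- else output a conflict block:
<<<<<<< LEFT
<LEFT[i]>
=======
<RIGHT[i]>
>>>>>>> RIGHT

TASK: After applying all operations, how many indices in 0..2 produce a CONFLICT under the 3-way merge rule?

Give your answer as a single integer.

Final LEFT:  [foxtrot, charlie, charlie]
Final RIGHT: [echo, echo, alpha]
i=0: L=foxtrot=BASE, R=echo -> take RIGHT -> echo
i=1: BASE=bravo L=charlie R=echo all differ -> CONFLICT
i=2: L=charlie=BASE, R=alpha -> take RIGHT -> alpha
Conflict count: 1

Answer: 1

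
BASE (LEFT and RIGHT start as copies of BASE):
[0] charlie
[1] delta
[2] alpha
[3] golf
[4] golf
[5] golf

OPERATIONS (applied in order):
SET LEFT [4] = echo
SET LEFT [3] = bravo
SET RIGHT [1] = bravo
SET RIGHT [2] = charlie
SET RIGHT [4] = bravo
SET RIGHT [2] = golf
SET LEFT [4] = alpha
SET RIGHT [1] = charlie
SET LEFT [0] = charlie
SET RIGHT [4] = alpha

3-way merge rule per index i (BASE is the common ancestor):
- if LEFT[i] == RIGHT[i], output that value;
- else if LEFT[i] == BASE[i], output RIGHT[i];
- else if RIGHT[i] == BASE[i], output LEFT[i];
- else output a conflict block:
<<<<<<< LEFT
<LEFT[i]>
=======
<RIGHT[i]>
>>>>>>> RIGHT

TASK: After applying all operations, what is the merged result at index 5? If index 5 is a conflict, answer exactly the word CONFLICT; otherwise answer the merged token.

Answer: golf

Derivation:
Final LEFT:  [charlie, delta, alpha, bravo, alpha, golf]
Final RIGHT: [charlie, charlie, golf, golf, alpha, golf]
i=0: L=charlie R=charlie -> agree -> charlie
i=1: L=delta=BASE, R=charlie -> take RIGHT -> charlie
i=2: L=alpha=BASE, R=golf -> take RIGHT -> golf
i=3: L=bravo, R=golf=BASE -> take LEFT -> bravo
i=4: L=alpha R=alpha -> agree -> alpha
i=5: L=golf R=golf -> agree -> golf
Index 5 -> golf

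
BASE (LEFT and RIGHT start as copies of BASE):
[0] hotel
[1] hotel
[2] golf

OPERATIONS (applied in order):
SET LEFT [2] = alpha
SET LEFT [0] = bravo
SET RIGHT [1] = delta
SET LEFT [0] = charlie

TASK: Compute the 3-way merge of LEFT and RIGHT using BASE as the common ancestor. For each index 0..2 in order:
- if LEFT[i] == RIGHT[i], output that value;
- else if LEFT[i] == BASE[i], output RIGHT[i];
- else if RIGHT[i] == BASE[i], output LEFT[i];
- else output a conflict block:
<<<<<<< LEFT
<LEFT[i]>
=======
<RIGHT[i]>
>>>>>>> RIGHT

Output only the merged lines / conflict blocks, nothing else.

Final LEFT:  [charlie, hotel, alpha]
Final RIGHT: [hotel, delta, golf]
i=0: L=charlie, R=hotel=BASE -> take LEFT -> charlie
i=1: L=hotel=BASE, R=delta -> take RIGHT -> delta
i=2: L=alpha, R=golf=BASE -> take LEFT -> alpha

Answer: charlie
delta
alpha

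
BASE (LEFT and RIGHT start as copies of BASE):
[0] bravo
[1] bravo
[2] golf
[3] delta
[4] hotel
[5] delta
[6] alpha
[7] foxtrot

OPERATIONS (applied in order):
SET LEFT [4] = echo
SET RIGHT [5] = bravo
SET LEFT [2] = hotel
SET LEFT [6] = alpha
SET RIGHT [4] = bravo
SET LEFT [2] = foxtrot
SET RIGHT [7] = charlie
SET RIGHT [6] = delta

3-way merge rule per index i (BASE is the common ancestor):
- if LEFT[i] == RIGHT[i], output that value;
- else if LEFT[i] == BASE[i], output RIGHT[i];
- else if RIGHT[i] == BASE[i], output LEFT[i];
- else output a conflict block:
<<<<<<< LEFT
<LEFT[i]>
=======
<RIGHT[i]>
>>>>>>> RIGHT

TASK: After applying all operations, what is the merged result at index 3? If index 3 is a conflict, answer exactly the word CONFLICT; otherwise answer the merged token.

Final LEFT:  [bravo, bravo, foxtrot, delta, echo, delta, alpha, foxtrot]
Final RIGHT: [bravo, bravo, golf, delta, bravo, bravo, delta, charlie]
i=0: L=bravo R=bravo -> agree -> bravo
i=1: L=bravo R=bravo -> agree -> bravo
i=2: L=foxtrot, R=golf=BASE -> take LEFT -> foxtrot
i=3: L=delta R=delta -> agree -> delta
i=4: BASE=hotel L=echo R=bravo all differ -> CONFLICT
i=5: L=delta=BASE, R=bravo -> take RIGHT -> bravo
i=6: L=alpha=BASE, R=delta -> take RIGHT -> delta
i=7: L=foxtrot=BASE, R=charlie -> take RIGHT -> charlie
Index 3 -> delta

Answer: delta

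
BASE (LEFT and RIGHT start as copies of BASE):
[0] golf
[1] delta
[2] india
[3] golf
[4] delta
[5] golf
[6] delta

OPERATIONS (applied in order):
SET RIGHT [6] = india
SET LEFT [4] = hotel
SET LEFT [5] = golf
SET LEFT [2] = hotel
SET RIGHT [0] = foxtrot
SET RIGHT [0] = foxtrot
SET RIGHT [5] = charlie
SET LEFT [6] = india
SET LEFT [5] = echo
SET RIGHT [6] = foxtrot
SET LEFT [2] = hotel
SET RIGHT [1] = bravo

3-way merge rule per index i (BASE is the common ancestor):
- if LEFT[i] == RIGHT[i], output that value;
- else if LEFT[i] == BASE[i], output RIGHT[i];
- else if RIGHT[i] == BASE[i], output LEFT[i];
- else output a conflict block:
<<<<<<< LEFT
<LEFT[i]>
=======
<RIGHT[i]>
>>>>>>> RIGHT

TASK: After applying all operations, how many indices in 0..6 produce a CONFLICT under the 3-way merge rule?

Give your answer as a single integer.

Answer: 2

Derivation:
Final LEFT:  [golf, delta, hotel, golf, hotel, echo, india]
Final RIGHT: [foxtrot, bravo, india, golf, delta, charlie, foxtrot]
i=0: L=golf=BASE, R=foxtrot -> take RIGHT -> foxtrot
i=1: L=delta=BASE, R=bravo -> take RIGHT -> bravo
i=2: L=hotel, R=india=BASE -> take LEFT -> hotel
i=3: L=golf R=golf -> agree -> golf
i=4: L=hotel, R=delta=BASE -> take LEFT -> hotel
i=5: BASE=golf L=echo R=charlie all differ -> CONFLICT
i=6: BASE=delta L=india R=foxtrot all differ -> CONFLICT
Conflict count: 2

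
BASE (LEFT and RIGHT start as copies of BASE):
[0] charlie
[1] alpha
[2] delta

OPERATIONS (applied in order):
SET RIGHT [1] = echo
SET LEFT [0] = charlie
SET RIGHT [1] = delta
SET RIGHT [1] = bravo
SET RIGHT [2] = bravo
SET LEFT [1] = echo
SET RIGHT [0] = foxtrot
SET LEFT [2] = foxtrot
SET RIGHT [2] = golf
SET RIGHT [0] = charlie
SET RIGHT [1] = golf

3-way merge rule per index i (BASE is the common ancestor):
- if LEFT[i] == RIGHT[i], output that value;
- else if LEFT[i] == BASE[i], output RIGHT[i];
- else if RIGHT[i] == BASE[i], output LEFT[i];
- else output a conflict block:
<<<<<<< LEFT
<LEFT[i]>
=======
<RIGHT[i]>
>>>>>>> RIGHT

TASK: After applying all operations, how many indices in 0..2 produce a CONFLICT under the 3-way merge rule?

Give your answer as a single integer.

Answer: 2

Derivation:
Final LEFT:  [charlie, echo, foxtrot]
Final RIGHT: [charlie, golf, golf]
i=0: L=charlie R=charlie -> agree -> charlie
i=1: BASE=alpha L=echo R=golf all differ -> CONFLICT
i=2: BASE=delta L=foxtrot R=golf all differ -> CONFLICT
Conflict count: 2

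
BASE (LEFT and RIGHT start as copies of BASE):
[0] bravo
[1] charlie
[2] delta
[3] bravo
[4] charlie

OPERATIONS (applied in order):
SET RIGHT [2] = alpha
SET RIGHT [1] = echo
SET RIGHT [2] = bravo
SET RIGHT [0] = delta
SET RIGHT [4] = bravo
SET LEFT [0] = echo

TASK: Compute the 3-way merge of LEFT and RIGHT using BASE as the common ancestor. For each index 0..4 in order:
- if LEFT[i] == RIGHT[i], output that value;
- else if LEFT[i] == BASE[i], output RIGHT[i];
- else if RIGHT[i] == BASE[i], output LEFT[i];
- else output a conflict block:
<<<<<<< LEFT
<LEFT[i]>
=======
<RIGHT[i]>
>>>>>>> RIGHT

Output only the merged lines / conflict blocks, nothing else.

Final LEFT:  [echo, charlie, delta, bravo, charlie]
Final RIGHT: [delta, echo, bravo, bravo, bravo]
i=0: BASE=bravo L=echo R=delta all differ -> CONFLICT
i=1: L=charlie=BASE, R=echo -> take RIGHT -> echo
i=2: L=delta=BASE, R=bravo -> take RIGHT -> bravo
i=3: L=bravo R=bravo -> agree -> bravo
i=4: L=charlie=BASE, R=bravo -> take RIGHT -> bravo

Answer: <<<<<<< LEFT
echo
=======
delta
>>>>>>> RIGHT
echo
bravo
bravo
bravo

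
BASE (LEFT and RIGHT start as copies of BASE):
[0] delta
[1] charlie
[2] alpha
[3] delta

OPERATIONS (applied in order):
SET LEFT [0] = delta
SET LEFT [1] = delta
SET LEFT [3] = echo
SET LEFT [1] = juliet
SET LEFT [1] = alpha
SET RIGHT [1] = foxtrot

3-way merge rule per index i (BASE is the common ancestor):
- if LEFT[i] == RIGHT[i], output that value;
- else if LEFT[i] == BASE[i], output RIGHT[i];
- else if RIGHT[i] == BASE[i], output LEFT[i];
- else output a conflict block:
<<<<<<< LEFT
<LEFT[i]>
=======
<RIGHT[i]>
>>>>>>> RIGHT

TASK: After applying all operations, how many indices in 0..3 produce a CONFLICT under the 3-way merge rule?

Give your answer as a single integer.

Answer: 1

Derivation:
Final LEFT:  [delta, alpha, alpha, echo]
Final RIGHT: [delta, foxtrot, alpha, delta]
i=0: L=delta R=delta -> agree -> delta
i=1: BASE=charlie L=alpha R=foxtrot all differ -> CONFLICT
i=2: L=alpha R=alpha -> agree -> alpha
i=3: L=echo, R=delta=BASE -> take LEFT -> echo
Conflict count: 1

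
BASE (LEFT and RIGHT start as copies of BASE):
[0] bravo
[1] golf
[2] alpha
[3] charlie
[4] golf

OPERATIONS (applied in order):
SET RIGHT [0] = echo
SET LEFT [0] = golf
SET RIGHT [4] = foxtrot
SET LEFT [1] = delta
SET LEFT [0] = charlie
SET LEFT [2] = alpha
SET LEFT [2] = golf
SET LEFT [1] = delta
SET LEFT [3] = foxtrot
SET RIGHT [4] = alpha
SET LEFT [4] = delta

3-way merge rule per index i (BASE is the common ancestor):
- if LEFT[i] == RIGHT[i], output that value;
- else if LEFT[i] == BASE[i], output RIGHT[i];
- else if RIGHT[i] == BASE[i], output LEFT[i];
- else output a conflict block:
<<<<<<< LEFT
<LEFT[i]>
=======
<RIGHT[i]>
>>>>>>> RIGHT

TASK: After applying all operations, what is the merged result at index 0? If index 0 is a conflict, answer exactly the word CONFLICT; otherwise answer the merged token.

Answer: CONFLICT

Derivation:
Final LEFT:  [charlie, delta, golf, foxtrot, delta]
Final RIGHT: [echo, golf, alpha, charlie, alpha]
i=0: BASE=bravo L=charlie R=echo all differ -> CONFLICT
i=1: L=delta, R=golf=BASE -> take LEFT -> delta
i=2: L=golf, R=alpha=BASE -> take LEFT -> golf
i=3: L=foxtrot, R=charlie=BASE -> take LEFT -> foxtrot
i=4: BASE=golf L=delta R=alpha all differ -> CONFLICT
Index 0 -> CONFLICT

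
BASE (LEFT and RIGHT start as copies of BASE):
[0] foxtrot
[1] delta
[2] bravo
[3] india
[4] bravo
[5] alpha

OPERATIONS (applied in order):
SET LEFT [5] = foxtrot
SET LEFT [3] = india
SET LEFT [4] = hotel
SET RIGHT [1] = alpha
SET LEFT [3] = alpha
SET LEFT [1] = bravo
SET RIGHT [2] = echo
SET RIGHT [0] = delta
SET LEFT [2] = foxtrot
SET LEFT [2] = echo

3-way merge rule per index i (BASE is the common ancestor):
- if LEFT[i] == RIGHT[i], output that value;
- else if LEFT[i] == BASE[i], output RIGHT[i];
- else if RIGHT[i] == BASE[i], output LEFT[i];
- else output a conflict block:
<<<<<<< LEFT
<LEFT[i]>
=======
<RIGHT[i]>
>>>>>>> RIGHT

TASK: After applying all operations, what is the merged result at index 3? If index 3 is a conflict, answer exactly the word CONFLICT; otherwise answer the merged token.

Final LEFT:  [foxtrot, bravo, echo, alpha, hotel, foxtrot]
Final RIGHT: [delta, alpha, echo, india, bravo, alpha]
i=0: L=foxtrot=BASE, R=delta -> take RIGHT -> delta
i=1: BASE=delta L=bravo R=alpha all differ -> CONFLICT
i=2: L=echo R=echo -> agree -> echo
i=3: L=alpha, R=india=BASE -> take LEFT -> alpha
i=4: L=hotel, R=bravo=BASE -> take LEFT -> hotel
i=5: L=foxtrot, R=alpha=BASE -> take LEFT -> foxtrot
Index 3 -> alpha

Answer: alpha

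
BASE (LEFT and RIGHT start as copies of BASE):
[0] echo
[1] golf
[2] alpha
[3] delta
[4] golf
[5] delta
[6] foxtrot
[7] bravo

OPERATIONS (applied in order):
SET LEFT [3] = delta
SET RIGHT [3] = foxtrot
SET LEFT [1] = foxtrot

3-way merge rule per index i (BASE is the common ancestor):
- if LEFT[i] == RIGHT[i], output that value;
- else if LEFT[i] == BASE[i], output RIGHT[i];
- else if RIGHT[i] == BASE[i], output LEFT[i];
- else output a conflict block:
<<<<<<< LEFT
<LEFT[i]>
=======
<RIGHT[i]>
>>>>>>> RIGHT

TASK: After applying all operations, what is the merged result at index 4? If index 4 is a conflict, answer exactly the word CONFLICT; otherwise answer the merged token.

Final LEFT:  [echo, foxtrot, alpha, delta, golf, delta, foxtrot, bravo]
Final RIGHT: [echo, golf, alpha, foxtrot, golf, delta, foxtrot, bravo]
i=0: L=echo R=echo -> agree -> echo
i=1: L=foxtrot, R=golf=BASE -> take LEFT -> foxtrot
i=2: L=alpha R=alpha -> agree -> alpha
i=3: L=delta=BASE, R=foxtrot -> take RIGHT -> foxtrot
i=4: L=golf R=golf -> agree -> golf
i=5: L=delta R=delta -> agree -> delta
i=6: L=foxtrot R=foxtrot -> agree -> foxtrot
i=7: L=bravo R=bravo -> agree -> bravo
Index 4 -> golf

Answer: golf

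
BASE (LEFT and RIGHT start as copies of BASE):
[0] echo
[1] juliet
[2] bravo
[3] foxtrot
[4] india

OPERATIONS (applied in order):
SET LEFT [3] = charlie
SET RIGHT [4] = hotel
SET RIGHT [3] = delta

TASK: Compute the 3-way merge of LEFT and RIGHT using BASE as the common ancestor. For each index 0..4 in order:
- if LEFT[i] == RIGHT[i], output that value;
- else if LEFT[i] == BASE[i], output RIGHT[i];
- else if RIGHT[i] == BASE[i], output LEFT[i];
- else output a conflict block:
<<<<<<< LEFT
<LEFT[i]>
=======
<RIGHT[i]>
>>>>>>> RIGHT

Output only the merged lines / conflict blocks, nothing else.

Final LEFT:  [echo, juliet, bravo, charlie, india]
Final RIGHT: [echo, juliet, bravo, delta, hotel]
i=0: L=echo R=echo -> agree -> echo
i=1: L=juliet R=juliet -> agree -> juliet
i=2: L=bravo R=bravo -> agree -> bravo
i=3: BASE=foxtrot L=charlie R=delta all differ -> CONFLICT
i=4: L=india=BASE, R=hotel -> take RIGHT -> hotel

Answer: echo
juliet
bravo
<<<<<<< LEFT
charlie
=======
delta
>>>>>>> RIGHT
hotel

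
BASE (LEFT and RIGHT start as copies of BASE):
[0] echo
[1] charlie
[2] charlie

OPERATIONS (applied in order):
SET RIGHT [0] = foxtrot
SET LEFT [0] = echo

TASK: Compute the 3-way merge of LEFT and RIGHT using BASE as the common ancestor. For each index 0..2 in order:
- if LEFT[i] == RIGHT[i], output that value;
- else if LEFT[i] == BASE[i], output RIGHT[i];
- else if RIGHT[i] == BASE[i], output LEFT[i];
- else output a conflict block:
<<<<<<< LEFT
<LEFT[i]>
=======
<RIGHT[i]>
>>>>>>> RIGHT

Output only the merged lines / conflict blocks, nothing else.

Answer: foxtrot
charlie
charlie

Derivation:
Final LEFT:  [echo, charlie, charlie]
Final RIGHT: [foxtrot, charlie, charlie]
i=0: L=echo=BASE, R=foxtrot -> take RIGHT -> foxtrot
i=1: L=charlie R=charlie -> agree -> charlie
i=2: L=charlie R=charlie -> agree -> charlie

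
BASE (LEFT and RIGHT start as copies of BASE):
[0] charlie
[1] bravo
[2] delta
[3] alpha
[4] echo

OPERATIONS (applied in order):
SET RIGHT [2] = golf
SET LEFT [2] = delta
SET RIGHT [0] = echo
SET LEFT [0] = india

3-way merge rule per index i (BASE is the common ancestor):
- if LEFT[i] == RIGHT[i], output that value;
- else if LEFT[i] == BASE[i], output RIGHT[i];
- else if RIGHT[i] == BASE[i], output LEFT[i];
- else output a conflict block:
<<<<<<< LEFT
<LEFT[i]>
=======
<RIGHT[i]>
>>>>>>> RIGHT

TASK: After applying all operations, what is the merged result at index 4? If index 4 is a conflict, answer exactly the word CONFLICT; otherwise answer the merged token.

Final LEFT:  [india, bravo, delta, alpha, echo]
Final RIGHT: [echo, bravo, golf, alpha, echo]
i=0: BASE=charlie L=india R=echo all differ -> CONFLICT
i=1: L=bravo R=bravo -> agree -> bravo
i=2: L=delta=BASE, R=golf -> take RIGHT -> golf
i=3: L=alpha R=alpha -> agree -> alpha
i=4: L=echo R=echo -> agree -> echo
Index 4 -> echo

Answer: echo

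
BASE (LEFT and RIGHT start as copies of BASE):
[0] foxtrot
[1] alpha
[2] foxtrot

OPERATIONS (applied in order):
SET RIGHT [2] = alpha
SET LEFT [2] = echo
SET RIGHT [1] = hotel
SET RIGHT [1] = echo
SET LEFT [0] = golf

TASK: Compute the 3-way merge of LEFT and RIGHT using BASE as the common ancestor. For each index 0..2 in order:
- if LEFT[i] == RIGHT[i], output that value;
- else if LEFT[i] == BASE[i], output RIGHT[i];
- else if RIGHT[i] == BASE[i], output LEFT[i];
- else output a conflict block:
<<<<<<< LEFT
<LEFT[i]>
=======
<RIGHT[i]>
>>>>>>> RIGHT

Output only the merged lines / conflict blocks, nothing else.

Final LEFT:  [golf, alpha, echo]
Final RIGHT: [foxtrot, echo, alpha]
i=0: L=golf, R=foxtrot=BASE -> take LEFT -> golf
i=1: L=alpha=BASE, R=echo -> take RIGHT -> echo
i=2: BASE=foxtrot L=echo R=alpha all differ -> CONFLICT

Answer: golf
echo
<<<<<<< LEFT
echo
=======
alpha
>>>>>>> RIGHT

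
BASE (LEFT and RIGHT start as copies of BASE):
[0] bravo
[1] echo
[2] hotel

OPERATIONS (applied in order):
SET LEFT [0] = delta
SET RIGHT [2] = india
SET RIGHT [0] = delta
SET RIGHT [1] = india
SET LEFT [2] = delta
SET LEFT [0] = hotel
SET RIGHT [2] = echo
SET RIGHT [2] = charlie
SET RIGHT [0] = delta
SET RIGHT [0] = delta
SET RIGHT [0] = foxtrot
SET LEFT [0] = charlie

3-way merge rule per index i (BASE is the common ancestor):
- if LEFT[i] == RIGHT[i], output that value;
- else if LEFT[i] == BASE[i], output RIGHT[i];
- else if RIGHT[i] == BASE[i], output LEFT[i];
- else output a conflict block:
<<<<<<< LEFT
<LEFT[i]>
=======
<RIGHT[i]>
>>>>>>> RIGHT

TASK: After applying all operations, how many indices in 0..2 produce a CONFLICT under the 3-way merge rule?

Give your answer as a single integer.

Final LEFT:  [charlie, echo, delta]
Final RIGHT: [foxtrot, india, charlie]
i=0: BASE=bravo L=charlie R=foxtrot all differ -> CONFLICT
i=1: L=echo=BASE, R=india -> take RIGHT -> india
i=2: BASE=hotel L=delta R=charlie all differ -> CONFLICT
Conflict count: 2

Answer: 2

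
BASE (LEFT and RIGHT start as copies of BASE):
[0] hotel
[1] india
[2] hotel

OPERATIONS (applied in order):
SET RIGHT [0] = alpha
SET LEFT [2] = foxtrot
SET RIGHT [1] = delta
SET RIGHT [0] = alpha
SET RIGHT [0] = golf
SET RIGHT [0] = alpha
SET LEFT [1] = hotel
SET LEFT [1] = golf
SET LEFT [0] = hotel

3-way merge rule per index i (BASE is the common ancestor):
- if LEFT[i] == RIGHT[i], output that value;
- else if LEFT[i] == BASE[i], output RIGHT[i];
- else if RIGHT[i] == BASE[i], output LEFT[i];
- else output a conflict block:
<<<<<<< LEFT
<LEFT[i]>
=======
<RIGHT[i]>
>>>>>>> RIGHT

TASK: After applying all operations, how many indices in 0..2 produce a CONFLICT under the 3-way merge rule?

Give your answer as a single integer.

Answer: 1

Derivation:
Final LEFT:  [hotel, golf, foxtrot]
Final RIGHT: [alpha, delta, hotel]
i=0: L=hotel=BASE, R=alpha -> take RIGHT -> alpha
i=1: BASE=india L=golf R=delta all differ -> CONFLICT
i=2: L=foxtrot, R=hotel=BASE -> take LEFT -> foxtrot
Conflict count: 1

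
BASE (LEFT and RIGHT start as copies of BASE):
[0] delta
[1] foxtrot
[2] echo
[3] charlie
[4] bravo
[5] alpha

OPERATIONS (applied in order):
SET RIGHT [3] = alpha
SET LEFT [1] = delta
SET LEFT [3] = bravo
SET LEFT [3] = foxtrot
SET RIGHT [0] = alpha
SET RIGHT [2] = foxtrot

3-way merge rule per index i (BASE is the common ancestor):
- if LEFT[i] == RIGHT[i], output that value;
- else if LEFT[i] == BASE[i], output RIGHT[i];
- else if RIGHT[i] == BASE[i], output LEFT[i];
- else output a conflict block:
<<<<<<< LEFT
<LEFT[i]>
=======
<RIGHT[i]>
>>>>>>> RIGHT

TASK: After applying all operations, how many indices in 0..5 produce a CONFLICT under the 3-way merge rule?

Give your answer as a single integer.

Answer: 1

Derivation:
Final LEFT:  [delta, delta, echo, foxtrot, bravo, alpha]
Final RIGHT: [alpha, foxtrot, foxtrot, alpha, bravo, alpha]
i=0: L=delta=BASE, R=alpha -> take RIGHT -> alpha
i=1: L=delta, R=foxtrot=BASE -> take LEFT -> delta
i=2: L=echo=BASE, R=foxtrot -> take RIGHT -> foxtrot
i=3: BASE=charlie L=foxtrot R=alpha all differ -> CONFLICT
i=4: L=bravo R=bravo -> agree -> bravo
i=5: L=alpha R=alpha -> agree -> alpha
Conflict count: 1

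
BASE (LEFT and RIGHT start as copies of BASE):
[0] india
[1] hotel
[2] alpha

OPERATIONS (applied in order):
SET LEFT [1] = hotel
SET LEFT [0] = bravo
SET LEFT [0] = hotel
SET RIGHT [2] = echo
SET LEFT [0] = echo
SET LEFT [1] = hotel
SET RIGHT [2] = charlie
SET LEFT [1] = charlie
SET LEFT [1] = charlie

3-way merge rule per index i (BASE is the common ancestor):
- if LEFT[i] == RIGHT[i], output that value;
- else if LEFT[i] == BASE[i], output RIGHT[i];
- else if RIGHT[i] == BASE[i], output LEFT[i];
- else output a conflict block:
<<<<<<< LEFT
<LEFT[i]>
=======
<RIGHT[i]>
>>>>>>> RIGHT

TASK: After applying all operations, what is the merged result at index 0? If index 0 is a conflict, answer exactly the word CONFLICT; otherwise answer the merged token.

Answer: echo

Derivation:
Final LEFT:  [echo, charlie, alpha]
Final RIGHT: [india, hotel, charlie]
i=0: L=echo, R=india=BASE -> take LEFT -> echo
i=1: L=charlie, R=hotel=BASE -> take LEFT -> charlie
i=2: L=alpha=BASE, R=charlie -> take RIGHT -> charlie
Index 0 -> echo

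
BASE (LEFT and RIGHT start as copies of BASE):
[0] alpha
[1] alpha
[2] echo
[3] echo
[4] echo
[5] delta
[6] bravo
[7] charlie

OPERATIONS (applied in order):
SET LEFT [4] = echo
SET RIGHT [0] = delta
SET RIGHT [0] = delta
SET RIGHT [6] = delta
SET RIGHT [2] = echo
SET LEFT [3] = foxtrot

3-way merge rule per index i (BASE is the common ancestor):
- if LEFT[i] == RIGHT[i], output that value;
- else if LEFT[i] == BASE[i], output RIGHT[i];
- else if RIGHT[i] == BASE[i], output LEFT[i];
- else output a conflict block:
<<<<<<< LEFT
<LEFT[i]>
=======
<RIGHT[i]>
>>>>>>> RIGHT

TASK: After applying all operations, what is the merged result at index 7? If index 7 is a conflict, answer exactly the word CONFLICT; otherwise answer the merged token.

Answer: charlie

Derivation:
Final LEFT:  [alpha, alpha, echo, foxtrot, echo, delta, bravo, charlie]
Final RIGHT: [delta, alpha, echo, echo, echo, delta, delta, charlie]
i=0: L=alpha=BASE, R=delta -> take RIGHT -> delta
i=1: L=alpha R=alpha -> agree -> alpha
i=2: L=echo R=echo -> agree -> echo
i=3: L=foxtrot, R=echo=BASE -> take LEFT -> foxtrot
i=4: L=echo R=echo -> agree -> echo
i=5: L=delta R=delta -> agree -> delta
i=6: L=bravo=BASE, R=delta -> take RIGHT -> delta
i=7: L=charlie R=charlie -> agree -> charlie
Index 7 -> charlie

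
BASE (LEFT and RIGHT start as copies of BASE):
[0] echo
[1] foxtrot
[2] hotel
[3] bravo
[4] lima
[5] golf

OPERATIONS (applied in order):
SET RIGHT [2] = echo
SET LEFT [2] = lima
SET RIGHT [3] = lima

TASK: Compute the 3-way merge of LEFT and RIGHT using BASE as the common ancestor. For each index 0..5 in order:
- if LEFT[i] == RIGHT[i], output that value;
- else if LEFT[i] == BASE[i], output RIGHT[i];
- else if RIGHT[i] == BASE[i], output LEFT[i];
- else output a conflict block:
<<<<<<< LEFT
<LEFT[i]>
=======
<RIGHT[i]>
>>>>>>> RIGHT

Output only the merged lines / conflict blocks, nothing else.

Answer: echo
foxtrot
<<<<<<< LEFT
lima
=======
echo
>>>>>>> RIGHT
lima
lima
golf

Derivation:
Final LEFT:  [echo, foxtrot, lima, bravo, lima, golf]
Final RIGHT: [echo, foxtrot, echo, lima, lima, golf]
i=0: L=echo R=echo -> agree -> echo
i=1: L=foxtrot R=foxtrot -> agree -> foxtrot
i=2: BASE=hotel L=lima R=echo all differ -> CONFLICT
i=3: L=bravo=BASE, R=lima -> take RIGHT -> lima
i=4: L=lima R=lima -> agree -> lima
i=5: L=golf R=golf -> agree -> golf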